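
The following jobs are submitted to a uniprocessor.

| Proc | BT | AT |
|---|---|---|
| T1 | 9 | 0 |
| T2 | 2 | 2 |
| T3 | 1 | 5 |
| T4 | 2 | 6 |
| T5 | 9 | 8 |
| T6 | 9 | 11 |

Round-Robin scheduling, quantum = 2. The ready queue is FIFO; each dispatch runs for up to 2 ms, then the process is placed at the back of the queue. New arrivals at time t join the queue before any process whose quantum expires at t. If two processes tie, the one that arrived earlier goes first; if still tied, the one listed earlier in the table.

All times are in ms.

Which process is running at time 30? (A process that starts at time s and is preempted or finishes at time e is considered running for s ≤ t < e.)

Gantt: | T1 0-2 | T2 2-4 | T1 4-6 | T3 6-7 | T4 7-9 | T1 9-11 | T5 11-13 | T6 13-15 | T1 15-17 | T5 17-19 | T6 19-21 | T1 21-22 | T5 22-24 | T6 24-26 | T5 26-28 | T6 28-30 | T5 30-31 | T6 31-32 |
Completion: T1=22  T2=4  T3=7  T4=9  T5=31  T6=32
Turnaround (C−A): T1=22  T2=2  T3=2  T4=3  T5=23  T6=21

T5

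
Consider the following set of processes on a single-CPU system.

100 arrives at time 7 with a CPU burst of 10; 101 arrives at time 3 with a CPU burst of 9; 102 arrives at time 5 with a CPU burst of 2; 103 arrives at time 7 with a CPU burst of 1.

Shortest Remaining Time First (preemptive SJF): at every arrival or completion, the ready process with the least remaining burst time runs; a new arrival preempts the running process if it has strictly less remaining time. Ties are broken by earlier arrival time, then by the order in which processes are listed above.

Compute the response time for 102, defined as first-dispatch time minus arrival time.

0

Timeline: | idle 0-3 | 101 3-5 | 102 5-7 | 103 7-8 | 101 8-15 | 100 15-25 |
Completion: 100=25  101=15  102=7  103=8
Response(102) = first start − arrival = 5 − 5 = 0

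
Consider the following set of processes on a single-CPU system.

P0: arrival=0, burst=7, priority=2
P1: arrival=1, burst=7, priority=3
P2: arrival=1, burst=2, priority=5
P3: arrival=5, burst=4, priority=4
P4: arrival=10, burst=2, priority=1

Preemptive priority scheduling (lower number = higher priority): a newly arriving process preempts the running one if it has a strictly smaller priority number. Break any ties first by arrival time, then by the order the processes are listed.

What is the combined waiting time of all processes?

Gantt: | P0 0-7 | P1 7-10 | P4 10-12 | P1 12-16 | P3 16-20 | P2 20-22 |
Completion: P0=7  P1=16  P2=22  P3=20  P4=12
Turnaround (C−A): P0=7  P1=15  P2=21  P3=15  P4=2
Waiting = turnaround − burst: P0=0, P1=8, P2=19, P3=11, P4=0
Total waiting = 0 + 8 + 19 + 11 + 0 = 38

38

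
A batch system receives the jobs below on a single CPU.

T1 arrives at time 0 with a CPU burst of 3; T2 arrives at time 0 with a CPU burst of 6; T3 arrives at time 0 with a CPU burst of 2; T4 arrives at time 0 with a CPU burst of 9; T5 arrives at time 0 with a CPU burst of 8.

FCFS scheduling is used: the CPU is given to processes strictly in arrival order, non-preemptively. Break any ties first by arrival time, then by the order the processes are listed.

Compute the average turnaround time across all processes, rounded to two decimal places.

14.20

Gantt: | T1 0-3 | T2 3-9 | T3 9-11 | T4 11-20 | T5 20-28 |
Completion: T1=3  T2=9  T3=11  T4=20  T5=28
Turnaround (C−A): T1=3  T2=9  T3=11  T4=20  T5=28
Turnaround times: T1=3, T2=9, T3=11, T4=20, T5=28
Average turnaround = (3+9+11+20+28) / 5 = 71/5 = 14.20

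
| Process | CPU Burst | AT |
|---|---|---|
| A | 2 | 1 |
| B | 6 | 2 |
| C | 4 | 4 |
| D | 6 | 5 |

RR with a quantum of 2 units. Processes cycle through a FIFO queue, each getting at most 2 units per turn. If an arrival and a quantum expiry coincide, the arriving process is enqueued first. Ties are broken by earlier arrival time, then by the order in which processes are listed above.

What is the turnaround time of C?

9

Schedule: | idle 0-1 | A 1-3 | B 3-5 | C 5-7 | D 7-9 | B 9-11 | C 11-13 | D 13-15 | B 15-17 | D 17-19 |
Completion: A=3  B=17  C=13  D=19
Turnaround (C−A): A=2  B=15  C=9  D=14
Turnaround(C) = completion − arrival = 13 − 4 = 9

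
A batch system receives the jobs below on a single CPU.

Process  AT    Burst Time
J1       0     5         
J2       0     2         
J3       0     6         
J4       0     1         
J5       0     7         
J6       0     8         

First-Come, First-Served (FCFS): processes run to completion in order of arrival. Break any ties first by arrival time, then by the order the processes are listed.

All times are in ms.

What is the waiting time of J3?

Gantt: | J1 0-5 | J2 5-7 | J3 7-13 | J4 13-14 | J5 14-21 | J6 21-29 |
Completion: J1=5  J2=7  J3=13  J4=14  J5=21  J6=29
Waiting(J3) = turnaround − burst = 13 − 6 = 7

7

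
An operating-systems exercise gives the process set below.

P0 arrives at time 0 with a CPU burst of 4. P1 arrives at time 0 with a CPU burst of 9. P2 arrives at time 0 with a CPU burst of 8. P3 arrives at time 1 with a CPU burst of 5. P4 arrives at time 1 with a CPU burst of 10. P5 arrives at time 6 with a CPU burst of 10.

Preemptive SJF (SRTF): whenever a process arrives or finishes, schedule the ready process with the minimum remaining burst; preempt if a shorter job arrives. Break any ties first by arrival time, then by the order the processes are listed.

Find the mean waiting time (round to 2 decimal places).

Timeline: | P0 0-4 | P3 4-9 | P2 9-17 | P1 17-26 | P4 26-36 | P5 36-46 |
Completion: P0=4  P1=26  P2=17  P3=9  P4=36  P5=46
Turnaround (C−A): P0=4  P1=26  P2=17  P3=8  P4=35  P5=40
Waiting times: P0=0, P1=17, P2=9, P3=3, P4=25, P5=30
Average waiting = (0+17+9+3+25+30) / 6 = 84/6 = 14.00

14.00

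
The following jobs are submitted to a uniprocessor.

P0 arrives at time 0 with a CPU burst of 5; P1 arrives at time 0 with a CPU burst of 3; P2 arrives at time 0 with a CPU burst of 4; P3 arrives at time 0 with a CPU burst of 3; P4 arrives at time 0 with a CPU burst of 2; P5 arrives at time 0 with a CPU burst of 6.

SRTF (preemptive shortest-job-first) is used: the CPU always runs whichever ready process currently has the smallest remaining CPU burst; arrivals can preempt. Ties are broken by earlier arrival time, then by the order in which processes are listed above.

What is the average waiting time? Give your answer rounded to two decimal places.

Gantt: | P4 0-2 | P1 2-5 | P3 5-8 | P2 8-12 | P0 12-17 | P5 17-23 |
Completion: P0=17  P1=5  P2=12  P3=8  P4=2  P5=23
Turnaround (C−A): P0=17  P1=5  P2=12  P3=8  P4=2  P5=23
Waiting times: P0=12, P1=2, P2=8, P3=5, P4=0, P5=17
Average waiting = (12+2+8+5+0+17) / 6 = 44/6 = 7.33

7.33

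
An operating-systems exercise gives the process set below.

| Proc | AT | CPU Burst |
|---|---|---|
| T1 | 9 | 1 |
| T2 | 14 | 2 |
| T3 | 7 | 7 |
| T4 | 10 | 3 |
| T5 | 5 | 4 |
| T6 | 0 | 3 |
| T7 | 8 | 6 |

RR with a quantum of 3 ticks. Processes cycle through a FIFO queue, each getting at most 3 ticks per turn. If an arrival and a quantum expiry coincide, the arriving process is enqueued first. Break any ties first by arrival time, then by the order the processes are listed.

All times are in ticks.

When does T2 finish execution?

Schedule: | T6 0-3 | idle 3-5 | T5 5-8 | T3 8-11 | T7 11-14 | T5 14-15 | T1 15-16 | T4 16-19 | T3 19-22 | T2 22-24 | T7 24-27 | T3 27-28 |
Completion: T1=16  T2=24  T3=28  T4=19  T5=15  T6=3  T7=27

24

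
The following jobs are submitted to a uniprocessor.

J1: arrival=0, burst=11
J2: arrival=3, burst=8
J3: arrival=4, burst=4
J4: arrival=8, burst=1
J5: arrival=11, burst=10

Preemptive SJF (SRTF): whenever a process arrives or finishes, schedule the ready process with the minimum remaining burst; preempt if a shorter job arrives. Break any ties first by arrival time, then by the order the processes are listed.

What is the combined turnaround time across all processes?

Gantt: | J1 0-4 | J3 4-8 | J4 8-9 | J1 9-16 | J2 16-24 | J5 24-34 |
Completion: J1=16  J2=24  J3=8  J4=9  J5=34
Turnaround = completion − arrival: J1=16, J2=21, J3=4, J4=1, J5=23
Total turnaround = 16 + 21 + 4 + 1 + 23 = 65

65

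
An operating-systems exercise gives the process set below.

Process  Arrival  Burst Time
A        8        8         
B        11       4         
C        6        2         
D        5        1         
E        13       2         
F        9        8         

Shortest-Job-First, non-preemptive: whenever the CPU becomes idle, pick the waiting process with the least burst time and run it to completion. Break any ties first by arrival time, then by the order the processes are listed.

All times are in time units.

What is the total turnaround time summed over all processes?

48

Timeline: | idle 0-5 | D 5-6 | C 6-8 | A 8-16 | E 16-18 | B 18-22 | F 22-30 |
Completion: A=16  B=22  C=8  D=6  E=18  F=30
Turnaround (C−A): A=8  B=11  C=2  D=1  E=5  F=21
Turnaround = completion − arrival: A=8, B=11, C=2, D=1, E=5, F=21
Total turnaround = 8 + 11 + 2 + 1 + 5 + 21 = 48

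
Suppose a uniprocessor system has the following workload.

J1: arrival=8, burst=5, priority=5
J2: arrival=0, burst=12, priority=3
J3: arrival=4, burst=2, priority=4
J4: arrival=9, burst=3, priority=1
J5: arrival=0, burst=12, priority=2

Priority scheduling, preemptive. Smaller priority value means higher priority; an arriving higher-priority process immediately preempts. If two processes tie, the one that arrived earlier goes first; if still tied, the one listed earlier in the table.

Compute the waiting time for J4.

0

Gantt: | J5 0-9 | J4 9-12 | J5 12-15 | J2 15-27 | J3 27-29 | J1 29-34 |
Completion: J1=34  J2=27  J3=29  J4=12  J5=15
Turnaround (C−A): J1=26  J2=27  J3=25  J4=3  J5=15
Waiting(J4) = turnaround − burst = 3 − 3 = 0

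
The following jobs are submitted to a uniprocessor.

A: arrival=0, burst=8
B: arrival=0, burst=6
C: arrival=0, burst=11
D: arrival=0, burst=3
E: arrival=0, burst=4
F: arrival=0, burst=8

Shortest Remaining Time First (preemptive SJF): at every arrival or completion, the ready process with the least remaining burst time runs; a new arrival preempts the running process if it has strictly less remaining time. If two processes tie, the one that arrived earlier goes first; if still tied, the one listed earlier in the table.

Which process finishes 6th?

Timeline: | D 0-3 | E 3-7 | B 7-13 | A 13-21 | F 21-29 | C 29-40 |
Completion: A=21  B=13  C=40  D=3  E=7  F=29
Turnaround (C−A): A=21  B=13  C=40  D=3  E=7  F=29
Finish order: D → E → B → A → F → C

C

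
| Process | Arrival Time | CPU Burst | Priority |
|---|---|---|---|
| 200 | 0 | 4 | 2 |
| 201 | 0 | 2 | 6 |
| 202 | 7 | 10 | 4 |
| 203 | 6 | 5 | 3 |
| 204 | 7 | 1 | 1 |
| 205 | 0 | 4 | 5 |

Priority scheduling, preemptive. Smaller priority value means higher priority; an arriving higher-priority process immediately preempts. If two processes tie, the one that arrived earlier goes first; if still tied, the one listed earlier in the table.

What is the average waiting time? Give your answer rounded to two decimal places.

8.33

Timeline: | 200 0-4 | 205 4-6 | 203 6-7 | 204 7-8 | 203 8-12 | 202 12-22 | 205 22-24 | 201 24-26 |
Completion: 200=4  201=26  202=22  203=12  204=8  205=24
Turnaround (C−A): 200=4  201=26  202=15  203=6  204=1  205=24
Waiting times: 200=0, 201=24, 202=5, 203=1, 204=0, 205=20
Average waiting = (0+24+5+1+0+20) / 6 = 50/6 = 8.33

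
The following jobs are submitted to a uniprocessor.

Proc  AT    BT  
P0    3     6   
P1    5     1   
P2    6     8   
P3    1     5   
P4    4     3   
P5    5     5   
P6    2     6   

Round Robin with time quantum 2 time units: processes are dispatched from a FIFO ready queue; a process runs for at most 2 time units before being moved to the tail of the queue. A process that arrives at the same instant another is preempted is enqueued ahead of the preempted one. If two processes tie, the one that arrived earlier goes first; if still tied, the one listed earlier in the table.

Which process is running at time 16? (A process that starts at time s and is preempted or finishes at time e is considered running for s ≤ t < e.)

Schedule: | idle 0-1 | P3 1-3 | P6 3-5 | P0 5-7 | P3 7-9 | P4 9-11 | P1 11-12 | P5 12-14 | P6 14-16 | P2 16-18 | P0 18-20 | P3 20-21 | P4 21-22 | P5 22-24 | P6 24-26 | P2 26-28 | P0 28-30 | P5 30-31 | P2 31-35 |
Completion: P0=30  P1=12  P2=35  P3=21  P4=22  P5=31  P6=26
Turnaround (C−A): P0=27  P1=7  P2=29  P3=20  P4=18  P5=26  P6=24

P2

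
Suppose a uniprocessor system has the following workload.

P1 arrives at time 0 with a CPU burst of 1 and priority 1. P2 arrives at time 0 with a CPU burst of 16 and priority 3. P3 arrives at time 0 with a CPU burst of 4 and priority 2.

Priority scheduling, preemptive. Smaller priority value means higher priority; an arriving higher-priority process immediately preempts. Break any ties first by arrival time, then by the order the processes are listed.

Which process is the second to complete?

Timeline: | P1 0-1 | P3 1-5 | P2 5-21 |
Completion: P1=1  P2=21  P3=5
Turnaround (C−A): P1=1  P2=21  P3=5
Finish order: P1 → P3 → P2

P3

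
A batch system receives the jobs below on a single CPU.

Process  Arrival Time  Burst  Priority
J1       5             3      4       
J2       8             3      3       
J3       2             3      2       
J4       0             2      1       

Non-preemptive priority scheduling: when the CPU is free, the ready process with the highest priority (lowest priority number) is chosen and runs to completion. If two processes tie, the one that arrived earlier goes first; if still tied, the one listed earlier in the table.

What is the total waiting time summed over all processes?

Gantt: | J4 0-2 | J3 2-5 | J1 5-8 | J2 8-11 |
Completion: J1=8  J2=11  J3=5  J4=2
Waiting = turnaround − burst: J1=0, J2=0, J3=0, J4=0
Total waiting = 0 + 0 + 0 + 0 = 0

0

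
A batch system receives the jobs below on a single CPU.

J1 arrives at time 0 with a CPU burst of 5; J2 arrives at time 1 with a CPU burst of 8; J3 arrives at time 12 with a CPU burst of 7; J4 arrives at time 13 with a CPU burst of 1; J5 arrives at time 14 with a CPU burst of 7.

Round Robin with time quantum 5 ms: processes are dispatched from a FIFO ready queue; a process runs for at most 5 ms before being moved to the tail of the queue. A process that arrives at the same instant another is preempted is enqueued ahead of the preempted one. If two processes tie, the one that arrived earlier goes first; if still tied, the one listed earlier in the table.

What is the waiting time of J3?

7

Timeline: | J1 0-5 | J2 5-13 | J3 13-18 | J4 18-19 | J5 19-24 | J3 24-26 | J5 26-28 |
Completion: J1=5  J2=13  J3=26  J4=19  J5=28
Turnaround (C−A): J1=5  J2=12  J3=14  J4=6  J5=14
Waiting(J3) = turnaround − burst = 14 − 7 = 7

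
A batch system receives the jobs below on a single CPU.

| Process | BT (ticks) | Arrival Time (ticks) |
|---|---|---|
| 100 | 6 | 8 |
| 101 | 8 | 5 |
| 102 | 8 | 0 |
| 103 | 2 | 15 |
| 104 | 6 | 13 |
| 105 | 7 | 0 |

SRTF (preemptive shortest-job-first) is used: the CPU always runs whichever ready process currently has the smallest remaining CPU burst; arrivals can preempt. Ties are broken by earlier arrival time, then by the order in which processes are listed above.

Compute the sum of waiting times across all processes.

Gantt: | 105 0-7 | 102 7-8 | 100 8-14 | 104 14-15 | 103 15-17 | 104 17-22 | 102 22-29 | 101 29-37 |
Completion: 100=14  101=37  102=29  103=17  104=22  105=7
Turnaround (C−A): 100=6  101=32  102=29  103=2  104=9  105=7
Waiting = turnaround − burst: 100=0, 101=24, 102=21, 103=0, 104=3, 105=0
Total waiting = 0 + 24 + 21 + 0 + 3 + 0 = 48

48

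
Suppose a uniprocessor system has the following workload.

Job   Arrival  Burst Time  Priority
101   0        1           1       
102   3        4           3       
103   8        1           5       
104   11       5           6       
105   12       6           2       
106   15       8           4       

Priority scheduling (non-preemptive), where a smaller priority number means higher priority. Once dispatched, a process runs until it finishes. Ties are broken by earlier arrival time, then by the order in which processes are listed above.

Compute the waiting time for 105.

4

Timeline: | 101 0-1 | idle 1-3 | 102 3-7 | idle 7-8 | 103 8-9 | idle 9-11 | 104 11-16 | 105 16-22 | 106 22-30 |
Completion: 101=1  102=7  103=9  104=16  105=22  106=30
Turnaround (C−A): 101=1  102=4  103=1  104=5  105=10  106=15
Waiting(105) = turnaround − burst = 10 − 6 = 4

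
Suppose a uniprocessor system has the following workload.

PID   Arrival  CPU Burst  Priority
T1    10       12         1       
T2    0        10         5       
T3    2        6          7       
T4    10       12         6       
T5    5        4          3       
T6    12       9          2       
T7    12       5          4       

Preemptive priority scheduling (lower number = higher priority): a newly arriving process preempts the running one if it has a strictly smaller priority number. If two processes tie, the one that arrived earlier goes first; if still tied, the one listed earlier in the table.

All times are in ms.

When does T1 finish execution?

22

Timeline: | T2 0-5 | T5 5-9 | T2 9-10 | T1 10-22 | T6 22-31 | T7 31-36 | T2 36-40 | T4 40-52 | T3 52-58 |
Completion: T1=22  T2=40  T3=58  T4=52  T5=9  T6=31  T7=36
Turnaround (C−A): T1=12  T2=40  T3=56  T4=42  T5=4  T6=19  T7=24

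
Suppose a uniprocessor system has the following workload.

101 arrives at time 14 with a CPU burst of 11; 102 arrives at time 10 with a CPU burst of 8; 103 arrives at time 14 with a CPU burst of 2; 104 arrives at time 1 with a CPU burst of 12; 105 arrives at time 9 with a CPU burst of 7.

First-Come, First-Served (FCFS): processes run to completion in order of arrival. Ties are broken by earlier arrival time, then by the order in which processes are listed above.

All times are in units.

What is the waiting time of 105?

Timeline: | idle 0-1 | 104 1-13 | 105 13-20 | 102 20-28 | 101 28-39 | 103 39-41 |
Completion: 101=39  102=28  103=41  104=13  105=20
Waiting(105) = turnaround − burst = 11 − 7 = 4

4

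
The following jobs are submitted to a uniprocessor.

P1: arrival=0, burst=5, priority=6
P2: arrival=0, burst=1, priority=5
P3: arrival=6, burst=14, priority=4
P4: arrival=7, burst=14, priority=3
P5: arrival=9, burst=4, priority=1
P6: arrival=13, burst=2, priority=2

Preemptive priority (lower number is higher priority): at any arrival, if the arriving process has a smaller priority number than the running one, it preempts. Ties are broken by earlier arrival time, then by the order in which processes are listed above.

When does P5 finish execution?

Timeline: | P2 0-1 | P1 1-6 | P3 6-7 | P4 7-9 | P5 9-13 | P6 13-15 | P4 15-27 | P3 27-40 |
Completion: P1=6  P2=1  P3=40  P4=27  P5=13  P6=15
Turnaround (C−A): P1=6  P2=1  P3=34  P4=20  P5=4  P6=2

13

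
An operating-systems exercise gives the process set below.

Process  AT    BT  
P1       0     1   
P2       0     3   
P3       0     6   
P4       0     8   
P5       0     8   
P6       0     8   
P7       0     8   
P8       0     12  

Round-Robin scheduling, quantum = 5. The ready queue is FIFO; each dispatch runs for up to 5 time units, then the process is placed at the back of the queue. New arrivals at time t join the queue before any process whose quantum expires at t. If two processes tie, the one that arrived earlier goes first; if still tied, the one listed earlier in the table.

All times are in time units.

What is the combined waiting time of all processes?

210

Timeline: | P1 0-1 | P2 1-4 | P3 4-9 | P4 9-14 | P5 14-19 | P6 19-24 | P7 24-29 | P8 29-34 | P3 34-35 | P4 35-38 | P5 38-41 | P6 41-44 | P7 44-47 | P8 47-54 |
Completion: P1=1  P2=4  P3=35  P4=38  P5=41  P6=44  P7=47  P8=54
Turnaround (C−A): P1=1  P2=4  P3=35  P4=38  P5=41  P6=44  P7=47  P8=54
Waiting = turnaround − burst: P1=0, P2=1, P3=29, P4=30, P5=33, P6=36, P7=39, P8=42
Total waiting = 0 + 1 + 29 + 30 + 33 + 36 + 39 + 42 = 210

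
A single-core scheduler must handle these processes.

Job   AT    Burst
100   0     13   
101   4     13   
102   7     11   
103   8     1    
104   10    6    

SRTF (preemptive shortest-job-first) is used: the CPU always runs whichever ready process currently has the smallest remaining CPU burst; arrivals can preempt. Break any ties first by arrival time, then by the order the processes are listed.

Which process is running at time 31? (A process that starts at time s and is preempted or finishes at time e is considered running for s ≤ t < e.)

Schedule: | 100 0-8 | 103 8-9 | 100 9-14 | 104 14-20 | 102 20-31 | 101 31-44 |
Completion: 100=14  101=44  102=31  103=9  104=20
Turnaround (C−A): 100=14  101=40  102=24  103=1  104=10

101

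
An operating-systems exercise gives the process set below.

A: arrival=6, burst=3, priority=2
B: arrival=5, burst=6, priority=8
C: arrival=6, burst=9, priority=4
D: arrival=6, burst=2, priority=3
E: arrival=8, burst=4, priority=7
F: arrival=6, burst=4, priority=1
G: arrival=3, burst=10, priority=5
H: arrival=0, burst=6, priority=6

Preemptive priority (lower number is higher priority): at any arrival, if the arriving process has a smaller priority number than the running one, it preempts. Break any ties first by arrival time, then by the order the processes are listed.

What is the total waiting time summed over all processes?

Timeline: | H 0-3 | G 3-6 | F 6-10 | A 10-13 | D 13-15 | C 15-24 | G 24-31 | H 31-34 | E 34-38 | B 38-44 |
Completion: A=13  B=44  C=24  D=15  E=38  F=10  G=31  H=34
Turnaround (C−A): A=7  B=39  C=18  D=9  E=30  F=4  G=28  H=34
Waiting = turnaround − burst: A=4, B=33, C=9, D=7, E=26, F=0, G=18, H=28
Total waiting = 4 + 33 + 9 + 7 + 26 + 0 + 18 + 28 = 125

125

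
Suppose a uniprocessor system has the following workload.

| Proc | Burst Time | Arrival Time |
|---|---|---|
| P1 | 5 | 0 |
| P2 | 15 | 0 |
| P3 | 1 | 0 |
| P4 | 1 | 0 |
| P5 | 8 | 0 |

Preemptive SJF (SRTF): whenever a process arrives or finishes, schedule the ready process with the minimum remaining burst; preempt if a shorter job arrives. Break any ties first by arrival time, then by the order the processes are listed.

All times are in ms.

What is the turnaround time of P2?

Timeline: | P3 0-1 | P4 1-2 | P1 2-7 | P5 7-15 | P2 15-30 |
Completion: P1=7  P2=30  P3=1  P4=2  P5=15
Turnaround (C−A): P1=7  P2=30  P3=1  P4=2  P5=15
Turnaround(P2) = completion − arrival = 30 − 0 = 30

30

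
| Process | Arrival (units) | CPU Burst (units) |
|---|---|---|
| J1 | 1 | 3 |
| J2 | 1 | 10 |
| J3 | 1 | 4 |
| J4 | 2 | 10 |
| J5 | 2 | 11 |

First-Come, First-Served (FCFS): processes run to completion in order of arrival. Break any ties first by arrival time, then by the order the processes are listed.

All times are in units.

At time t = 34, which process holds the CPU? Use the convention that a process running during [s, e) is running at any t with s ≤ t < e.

Schedule: | idle 0-1 | J1 1-4 | J2 4-14 | J3 14-18 | J4 18-28 | J5 28-39 |
Completion: J1=4  J2=14  J3=18  J4=28  J5=39

J5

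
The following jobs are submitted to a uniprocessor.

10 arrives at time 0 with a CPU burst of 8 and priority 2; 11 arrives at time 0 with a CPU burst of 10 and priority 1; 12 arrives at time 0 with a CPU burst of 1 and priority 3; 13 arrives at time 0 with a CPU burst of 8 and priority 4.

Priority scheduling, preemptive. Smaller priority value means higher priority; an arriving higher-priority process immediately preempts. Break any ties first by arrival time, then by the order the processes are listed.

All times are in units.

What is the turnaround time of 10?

18

Gantt: | 11 0-10 | 10 10-18 | 12 18-19 | 13 19-27 |
Completion: 10=18  11=10  12=19  13=27
Turnaround (C−A): 10=18  11=10  12=19  13=27
Turnaround(10) = completion − arrival = 18 − 0 = 18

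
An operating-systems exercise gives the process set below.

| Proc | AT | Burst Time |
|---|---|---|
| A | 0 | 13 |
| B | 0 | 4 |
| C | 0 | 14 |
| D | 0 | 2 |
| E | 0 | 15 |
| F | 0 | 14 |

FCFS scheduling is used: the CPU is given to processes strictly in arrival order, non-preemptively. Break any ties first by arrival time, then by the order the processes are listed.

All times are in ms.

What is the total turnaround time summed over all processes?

204

Schedule: | A 0-13 | B 13-17 | C 17-31 | D 31-33 | E 33-48 | F 48-62 |
Completion: A=13  B=17  C=31  D=33  E=48  F=62
Turnaround (C−A): A=13  B=17  C=31  D=33  E=48  F=62
Turnaround = completion − arrival: A=13, B=17, C=31, D=33, E=48, F=62
Total turnaround = 13 + 17 + 31 + 33 + 48 + 62 = 204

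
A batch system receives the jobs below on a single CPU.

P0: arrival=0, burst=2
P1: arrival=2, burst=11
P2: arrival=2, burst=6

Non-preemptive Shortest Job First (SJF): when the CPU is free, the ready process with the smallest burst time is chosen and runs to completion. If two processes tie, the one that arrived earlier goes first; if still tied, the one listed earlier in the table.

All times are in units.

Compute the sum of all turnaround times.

Schedule: | P0 0-2 | P2 2-8 | P1 8-19 |
Completion: P0=2  P1=19  P2=8
Turnaround (C−A): P0=2  P1=17  P2=6
Turnaround = completion − arrival: P0=2, P1=17, P2=6
Total turnaround = 2 + 17 + 6 = 25

25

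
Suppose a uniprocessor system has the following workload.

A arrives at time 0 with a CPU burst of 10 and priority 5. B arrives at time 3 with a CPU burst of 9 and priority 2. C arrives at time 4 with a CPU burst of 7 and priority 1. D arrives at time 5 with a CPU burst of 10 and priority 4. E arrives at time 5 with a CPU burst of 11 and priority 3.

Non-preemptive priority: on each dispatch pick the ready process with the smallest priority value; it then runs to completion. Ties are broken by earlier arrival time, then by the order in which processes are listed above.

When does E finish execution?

37

Gantt: | A 0-10 | C 10-17 | B 17-26 | E 26-37 | D 37-47 |
Completion: A=10  B=26  C=17  D=47  E=37
Turnaround (C−A): A=10  B=23  C=13  D=42  E=32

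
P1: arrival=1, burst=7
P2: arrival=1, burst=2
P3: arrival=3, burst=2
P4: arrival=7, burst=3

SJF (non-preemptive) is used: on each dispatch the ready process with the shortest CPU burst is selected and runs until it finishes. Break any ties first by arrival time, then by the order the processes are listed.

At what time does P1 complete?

Timeline: | idle 0-1 | P2 1-3 | P3 3-5 | P1 5-12 | P4 12-15 |
Completion: P1=12  P2=3  P3=5  P4=15
Turnaround (C−A): P1=11  P2=2  P3=2  P4=8

12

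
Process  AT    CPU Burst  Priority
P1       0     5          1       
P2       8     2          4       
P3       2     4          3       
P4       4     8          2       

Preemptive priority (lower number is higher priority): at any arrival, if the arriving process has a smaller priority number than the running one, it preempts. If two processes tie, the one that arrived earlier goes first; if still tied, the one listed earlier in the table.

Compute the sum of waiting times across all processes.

Timeline: | P1 0-5 | P4 5-13 | P3 13-17 | P2 17-19 |
Completion: P1=5  P2=19  P3=17  P4=13
Turnaround (C−A): P1=5  P2=11  P3=15  P4=9
Waiting = turnaround − burst: P1=0, P2=9, P3=11, P4=1
Total waiting = 0 + 9 + 11 + 1 = 21

21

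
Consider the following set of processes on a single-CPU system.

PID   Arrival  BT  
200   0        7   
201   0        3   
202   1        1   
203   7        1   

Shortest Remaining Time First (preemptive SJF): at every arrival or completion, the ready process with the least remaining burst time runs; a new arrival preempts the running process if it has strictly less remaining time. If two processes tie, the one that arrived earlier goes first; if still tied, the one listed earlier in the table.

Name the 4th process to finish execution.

200

Timeline: | 201 0-1 | 202 1-2 | 201 2-4 | 200 4-7 | 203 7-8 | 200 8-12 |
Completion: 200=12  201=4  202=2  203=8
Turnaround (C−A): 200=12  201=4  202=1  203=1
Finish order: 202 → 201 → 203 → 200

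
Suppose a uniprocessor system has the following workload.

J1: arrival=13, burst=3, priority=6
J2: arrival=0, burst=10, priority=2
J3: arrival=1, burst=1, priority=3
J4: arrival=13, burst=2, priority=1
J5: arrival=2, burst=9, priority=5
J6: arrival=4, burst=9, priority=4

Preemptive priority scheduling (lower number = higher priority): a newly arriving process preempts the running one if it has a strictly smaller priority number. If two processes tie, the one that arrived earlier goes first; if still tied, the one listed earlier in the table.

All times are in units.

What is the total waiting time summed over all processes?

Gantt: | J2 0-10 | J3 10-11 | J6 11-13 | J4 13-15 | J6 15-22 | J5 22-31 | J1 31-34 |
Completion: J1=34  J2=10  J3=11  J4=15  J5=31  J6=22
Turnaround (C−A): J1=21  J2=10  J3=10  J4=2  J5=29  J6=18
Waiting = turnaround − burst: J1=18, J2=0, J3=9, J4=0, J5=20, J6=9
Total waiting = 18 + 0 + 9 + 0 + 20 + 9 = 56

56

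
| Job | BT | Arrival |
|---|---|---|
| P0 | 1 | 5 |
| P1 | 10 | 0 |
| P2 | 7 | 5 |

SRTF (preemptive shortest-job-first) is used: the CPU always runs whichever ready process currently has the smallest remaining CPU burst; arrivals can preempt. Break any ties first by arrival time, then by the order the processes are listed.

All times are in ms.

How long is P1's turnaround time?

11

Gantt: | P1 0-5 | P0 5-6 | P1 6-11 | P2 11-18 |
Completion: P0=6  P1=11  P2=18
Turnaround (C−A): P0=1  P1=11  P2=13
Turnaround(P1) = completion − arrival = 11 − 0 = 11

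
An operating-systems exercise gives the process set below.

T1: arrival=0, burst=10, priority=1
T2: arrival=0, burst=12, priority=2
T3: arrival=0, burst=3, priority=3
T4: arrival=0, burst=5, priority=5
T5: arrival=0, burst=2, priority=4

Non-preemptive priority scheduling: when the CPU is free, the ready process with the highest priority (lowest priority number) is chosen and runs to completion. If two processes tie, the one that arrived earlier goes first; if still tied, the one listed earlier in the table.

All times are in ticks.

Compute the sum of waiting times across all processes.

Timeline: | T1 0-10 | T2 10-22 | T3 22-25 | T5 25-27 | T4 27-32 |
Completion: T1=10  T2=22  T3=25  T4=32  T5=27
Waiting = turnaround − burst: T1=0, T2=10, T3=22, T4=27, T5=25
Total waiting = 0 + 10 + 22 + 27 + 25 = 84

84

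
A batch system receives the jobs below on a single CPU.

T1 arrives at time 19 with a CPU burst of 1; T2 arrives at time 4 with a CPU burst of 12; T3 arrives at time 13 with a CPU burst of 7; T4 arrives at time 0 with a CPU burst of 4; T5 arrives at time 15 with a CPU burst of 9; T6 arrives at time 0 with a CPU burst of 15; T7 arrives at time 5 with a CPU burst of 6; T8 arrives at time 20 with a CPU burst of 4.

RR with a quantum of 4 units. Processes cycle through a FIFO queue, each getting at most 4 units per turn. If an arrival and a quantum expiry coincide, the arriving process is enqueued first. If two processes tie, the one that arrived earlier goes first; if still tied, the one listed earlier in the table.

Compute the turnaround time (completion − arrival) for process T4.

4

Gantt: | T4 0-4 | T6 4-8 | T2 8-12 | T7 12-16 | T6 16-20 | T2 20-24 | T3 24-28 | T5 28-32 | T7 32-34 | T1 34-35 | T8 35-39 | T6 39-43 | T2 43-47 | T3 47-50 | T5 50-54 | T6 54-57 | T5 57-58 |
Completion: T1=35  T2=47  T3=50  T4=4  T5=58  T6=57  T7=34  T8=39
Turnaround(T4) = completion − arrival = 4 − 0 = 4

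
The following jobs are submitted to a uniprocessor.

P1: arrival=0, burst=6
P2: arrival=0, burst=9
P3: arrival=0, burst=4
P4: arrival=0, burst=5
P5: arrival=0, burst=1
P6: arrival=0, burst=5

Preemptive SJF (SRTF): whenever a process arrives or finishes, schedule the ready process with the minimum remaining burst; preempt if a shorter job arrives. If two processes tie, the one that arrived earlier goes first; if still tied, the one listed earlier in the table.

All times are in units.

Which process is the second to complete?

P3

Schedule: | P5 0-1 | P3 1-5 | P4 5-10 | P6 10-15 | P1 15-21 | P2 21-30 |
Completion: P1=21  P2=30  P3=5  P4=10  P5=1  P6=15
Finish order: P5 → P3 → P4 → P6 → P1 → P2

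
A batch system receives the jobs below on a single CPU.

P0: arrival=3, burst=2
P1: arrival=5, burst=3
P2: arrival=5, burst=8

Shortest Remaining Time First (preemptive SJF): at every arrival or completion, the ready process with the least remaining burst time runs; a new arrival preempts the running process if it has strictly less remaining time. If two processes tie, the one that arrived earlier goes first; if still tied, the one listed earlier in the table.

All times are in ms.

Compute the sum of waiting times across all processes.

Schedule: | idle 0-3 | P0 3-5 | P1 5-8 | P2 8-16 |
Completion: P0=5  P1=8  P2=16
Waiting = turnaround − burst: P0=0, P1=0, P2=3
Total waiting = 0 + 0 + 3 = 3

3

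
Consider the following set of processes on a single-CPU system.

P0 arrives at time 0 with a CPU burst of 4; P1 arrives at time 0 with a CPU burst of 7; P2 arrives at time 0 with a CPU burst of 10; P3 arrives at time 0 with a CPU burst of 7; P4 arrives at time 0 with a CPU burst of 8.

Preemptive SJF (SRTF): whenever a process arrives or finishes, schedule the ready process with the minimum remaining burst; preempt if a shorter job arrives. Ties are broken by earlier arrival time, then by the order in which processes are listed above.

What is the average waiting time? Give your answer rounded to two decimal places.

Schedule: | P0 0-4 | P1 4-11 | P3 11-18 | P4 18-26 | P2 26-36 |
Completion: P0=4  P1=11  P2=36  P3=18  P4=26
Turnaround (C−A): P0=4  P1=11  P2=36  P3=18  P4=26
Waiting times: P0=0, P1=4, P2=26, P3=11, P4=18
Average waiting = (0+4+26+11+18) / 5 = 59/5 = 11.80

11.80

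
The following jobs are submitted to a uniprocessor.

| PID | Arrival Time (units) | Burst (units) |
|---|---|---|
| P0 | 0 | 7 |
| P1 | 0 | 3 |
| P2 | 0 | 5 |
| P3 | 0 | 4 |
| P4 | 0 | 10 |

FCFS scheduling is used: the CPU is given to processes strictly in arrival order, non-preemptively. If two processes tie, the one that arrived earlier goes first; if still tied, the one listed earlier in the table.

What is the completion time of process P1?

10

Timeline: | P0 0-7 | P1 7-10 | P2 10-15 | P3 15-19 | P4 19-29 |
Completion: P0=7  P1=10  P2=15  P3=19  P4=29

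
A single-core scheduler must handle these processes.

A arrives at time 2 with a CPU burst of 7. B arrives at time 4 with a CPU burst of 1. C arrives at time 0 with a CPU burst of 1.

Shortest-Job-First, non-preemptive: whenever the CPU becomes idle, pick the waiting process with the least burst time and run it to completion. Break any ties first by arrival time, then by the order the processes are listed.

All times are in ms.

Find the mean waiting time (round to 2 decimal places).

Schedule: | C 0-1 | idle 1-2 | A 2-9 | B 9-10 |
Completion: A=9  B=10  C=1
Waiting times: A=0, B=5, C=0
Average waiting = (0+5+0) / 3 = 5/3 = 1.67

1.67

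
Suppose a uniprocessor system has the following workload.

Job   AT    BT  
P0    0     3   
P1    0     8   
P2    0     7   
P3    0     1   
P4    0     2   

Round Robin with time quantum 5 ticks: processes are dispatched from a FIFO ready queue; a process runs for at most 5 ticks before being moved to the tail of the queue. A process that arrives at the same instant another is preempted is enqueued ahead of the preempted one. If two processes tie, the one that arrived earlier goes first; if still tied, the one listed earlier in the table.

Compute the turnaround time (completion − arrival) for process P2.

21

Schedule: | P0 0-3 | P1 3-8 | P2 8-13 | P3 13-14 | P4 14-16 | P1 16-19 | P2 19-21 |
Completion: P0=3  P1=19  P2=21  P3=14  P4=16
Turnaround (C−A): P0=3  P1=19  P2=21  P3=14  P4=16
Turnaround(P2) = completion − arrival = 21 − 0 = 21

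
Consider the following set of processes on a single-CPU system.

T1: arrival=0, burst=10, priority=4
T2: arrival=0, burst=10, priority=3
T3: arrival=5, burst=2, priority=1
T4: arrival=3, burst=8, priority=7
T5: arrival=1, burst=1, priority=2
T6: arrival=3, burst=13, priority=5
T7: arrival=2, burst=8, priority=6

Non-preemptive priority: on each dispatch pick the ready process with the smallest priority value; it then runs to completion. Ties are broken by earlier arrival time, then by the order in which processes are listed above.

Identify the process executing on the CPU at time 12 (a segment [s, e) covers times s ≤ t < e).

Timeline: | T2 0-10 | T3 10-12 | T5 12-13 | T1 13-23 | T6 23-36 | T7 36-44 | T4 44-52 |
Completion: T1=23  T2=10  T3=12  T4=52  T5=13  T6=36  T7=44
Turnaround (C−A): T1=23  T2=10  T3=7  T4=49  T5=12  T6=33  T7=42

T5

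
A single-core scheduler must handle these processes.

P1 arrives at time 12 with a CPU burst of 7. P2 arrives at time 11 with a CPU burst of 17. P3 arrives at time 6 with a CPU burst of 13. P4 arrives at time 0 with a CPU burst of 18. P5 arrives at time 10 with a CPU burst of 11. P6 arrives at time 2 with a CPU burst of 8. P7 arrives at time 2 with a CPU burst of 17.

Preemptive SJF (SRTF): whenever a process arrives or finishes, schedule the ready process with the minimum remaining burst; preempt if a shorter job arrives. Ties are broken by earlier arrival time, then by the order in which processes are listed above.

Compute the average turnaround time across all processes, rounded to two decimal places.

39.57

Timeline: | P4 0-2 | P6 2-10 | P5 10-12 | P1 12-19 | P5 19-28 | P3 28-41 | P4 41-57 | P7 57-74 | P2 74-91 |
Completion: P1=19  P2=91  P3=41  P4=57  P5=28  P6=10  P7=74
Turnaround (C−A): P1=7  P2=80  P3=35  P4=57  P5=18  P6=8  P7=72
Turnaround times: P1=7, P2=80, P3=35, P4=57, P5=18, P6=8, P7=72
Average turnaround = (7+80+35+57+18+8+72) / 7 = 277/7 = 39.57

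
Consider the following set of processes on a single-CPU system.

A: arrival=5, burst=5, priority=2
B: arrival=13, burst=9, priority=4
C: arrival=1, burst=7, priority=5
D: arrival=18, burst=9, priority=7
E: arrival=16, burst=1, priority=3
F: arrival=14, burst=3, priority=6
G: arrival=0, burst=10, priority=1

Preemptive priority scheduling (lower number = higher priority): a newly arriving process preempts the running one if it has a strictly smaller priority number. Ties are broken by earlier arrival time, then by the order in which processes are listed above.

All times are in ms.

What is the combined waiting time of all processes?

67

Schedule: | G 0-10 | A 10-15 | B 15-16 | E 16-17 | B 17-25 | C 25-32 | F 32-35 | D 35-44 |
Completion: A=15  B=25  C=32  D=44  E=17  F=35  G=10
Turnaround (C−A): A=10  B=12  C=31  D=26  E=1  F=21  G=10
Waiting = turnaround − burst: A=5, B=3, C=24, D=17, E=0, F=18, G=0
Total waiting = 5 + 3 + 24 + 17 + 0 + 18 + 0 = 67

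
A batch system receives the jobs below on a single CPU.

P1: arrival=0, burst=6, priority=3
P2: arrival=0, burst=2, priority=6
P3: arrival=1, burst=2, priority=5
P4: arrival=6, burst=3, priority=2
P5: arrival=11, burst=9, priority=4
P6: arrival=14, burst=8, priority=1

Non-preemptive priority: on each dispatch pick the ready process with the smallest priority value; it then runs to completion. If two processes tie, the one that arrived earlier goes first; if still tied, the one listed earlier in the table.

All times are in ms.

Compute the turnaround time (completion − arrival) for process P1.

6

Gantt: | P1 0-6 | P4 6-9 | P3 9-11 | P5 11-20 | P6 20-28 | P2 28-30 |
Completion: P1=6  P2=30  P3=11  P4=9  P5=20  P6=28
Turnaround(P1) = completion − arrival = 6 − 0 = 6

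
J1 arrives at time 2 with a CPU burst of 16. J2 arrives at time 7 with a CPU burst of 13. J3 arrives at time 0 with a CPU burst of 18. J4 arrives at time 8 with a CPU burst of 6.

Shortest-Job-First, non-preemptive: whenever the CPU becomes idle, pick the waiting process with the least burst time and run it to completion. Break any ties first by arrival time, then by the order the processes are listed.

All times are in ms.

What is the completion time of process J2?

37

Gantt: | J3 0-18 | J4 18-24 | J2 24-37 | J1 37-53 |
Completion: J1=53  J2=37  J3=18  J4=24
Turnaround (C−A): J1=51  J2=30  J3=18  J4=16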